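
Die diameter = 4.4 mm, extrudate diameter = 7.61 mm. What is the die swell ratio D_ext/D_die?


Die swell ratio = D_extrudate / D_die
= 7.61 / 4.4
= 1.73

Die swell = 1.73


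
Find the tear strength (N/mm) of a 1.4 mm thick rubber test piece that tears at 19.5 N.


Tear strength = force / thickness
= 19.5 / 1.4
= 13.93 N/mm

13.93 N/mm


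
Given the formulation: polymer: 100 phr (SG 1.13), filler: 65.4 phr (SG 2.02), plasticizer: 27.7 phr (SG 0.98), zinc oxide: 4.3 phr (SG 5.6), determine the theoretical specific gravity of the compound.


Sum of weights = 197.4
Volume contributions:
  polymer: 100/1.13 = 88.4956
  filler: 65.4/2.02 = 32.3762
  plasticizer: 27.7/0.98 = 28.2653
  zinc oxide: 4.3/5.6 = 0.7679
Sum of volumes = 149.9050
SG = 197.4 / 149.9050 = 1.317

SG = 1.317


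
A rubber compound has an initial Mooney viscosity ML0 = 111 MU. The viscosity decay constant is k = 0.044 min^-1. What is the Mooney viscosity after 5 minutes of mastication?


ML = ML0 * exp(-k * t)
ML = 111 * exp(-0.044 * 5)
ML = 111 * 0.8025
ML = 89.08 MU

89.08 MU


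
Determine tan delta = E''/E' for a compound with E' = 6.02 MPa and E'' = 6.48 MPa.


tan delta = E'' / E'
= 6.48 / 6.02
= 1.0764

tan delta = 1.0764


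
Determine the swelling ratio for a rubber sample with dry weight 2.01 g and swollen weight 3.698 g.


Q = W_swollen / W_dry
Q = 3.698 / 2.01
Q = 1.84

Q = 1.84


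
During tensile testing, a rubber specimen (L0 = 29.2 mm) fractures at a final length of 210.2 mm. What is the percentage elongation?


Elongation = (Lf - L0) / L0 * 100
= (210.2 - 29.2) / 29.2 * 100
= 181.0 / 29.2 * 100
= 619.9%

619.9%


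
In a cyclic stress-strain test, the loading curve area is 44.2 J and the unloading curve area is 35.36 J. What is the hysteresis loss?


Hysteresis loss = loading - unloading
= 44.2 - 35.36
= 8.84 J

8.84 J


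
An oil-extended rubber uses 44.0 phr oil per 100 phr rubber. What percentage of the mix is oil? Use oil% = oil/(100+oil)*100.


Oil % = oil / (100 + oil) * 100
= 44.0 / (100 + 44.0) * 100
= 44.0 / 144.0 * 100
= 30.56%

30.56%


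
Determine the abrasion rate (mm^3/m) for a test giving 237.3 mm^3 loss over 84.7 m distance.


Rate = volume_loss / distance
= 237.3 / 84.7
= 2.802 mm^3/m

2.802 mm^3/m


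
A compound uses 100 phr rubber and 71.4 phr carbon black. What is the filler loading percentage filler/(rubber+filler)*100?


Filler % = filler / (rubber + filler) * 100
= 71.4 / (100 + 71.4) * 100
= 71.4 / 171.4 * 100
= 41.66%

41.66%


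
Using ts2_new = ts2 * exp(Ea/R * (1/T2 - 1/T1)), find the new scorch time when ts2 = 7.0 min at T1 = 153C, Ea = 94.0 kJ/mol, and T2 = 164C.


Convert temperatures: T1 = 153 + 273.15 = 426.15 K, T2 = 164 + 273.15 = 437.15 K
ts2_new = 7.0 * exp(94000 / 8.314 * (1/437.15 - 1/426.15))
1/T2 - 1/T1 = -5.9047e-05
ts2_new = 3.59 min

3.59 min


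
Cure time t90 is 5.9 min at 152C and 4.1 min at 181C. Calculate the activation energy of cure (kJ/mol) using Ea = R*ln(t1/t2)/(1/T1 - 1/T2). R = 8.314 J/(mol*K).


T1 = 425.15 K, T2 = 454.15 K
1/T1 - 1/T2 = 1.5020e-04
ln(t1/t2) = ln(5.9/4.1) = 0.3640
Ea = 8.314 * 0.3640 / 1.5020e-04 = 20147.1489 J/mol
Ea = 20.15 kJ/mol

20.15 kJ/mol


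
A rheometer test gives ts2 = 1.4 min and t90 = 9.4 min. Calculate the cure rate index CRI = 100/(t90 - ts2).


CRI = 100 / (t90 - ts2)
= 100 / (9.4 - 1.4)
= 100 / 8.0
= 12.5 min^-1

12.5 min^-1


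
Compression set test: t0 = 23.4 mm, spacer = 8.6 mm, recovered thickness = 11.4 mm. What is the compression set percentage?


CS = (t0 - recovered) / (t0 - ts) * 100
= (23.4 - 11.4) / (23.4 - 8.6) * 100
= 12.0 / 14.8 * 100
= 81.1%

81.1%


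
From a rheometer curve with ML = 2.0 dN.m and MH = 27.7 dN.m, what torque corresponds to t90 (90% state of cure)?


M90 = ML + 0.9 * (MH - ML)
M90 = 2.0 + 0.9 * (27.7 - 2.0)
M90 = 2.0 + 0.9 * 25.7
M90 = 25.13 dN.m

25.13 dN.m


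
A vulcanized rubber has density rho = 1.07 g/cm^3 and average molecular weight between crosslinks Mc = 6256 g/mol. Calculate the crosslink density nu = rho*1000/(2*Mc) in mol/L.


nu = rho * 1000 / (2 * Mc)
nu = 1.07 * 1000 / (2 * 6256)
nu = 1070.0 / 12512
nu = 0.0855 mol/L

0.0855 mol/L


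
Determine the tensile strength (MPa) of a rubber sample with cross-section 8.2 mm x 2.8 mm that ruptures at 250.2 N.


Area = width * thickness = 8.2 * 2.8 = 22.96 mm^2
TS = force / area = 250.2 / 22.96 = 10.9 MPa

10.9 MPa


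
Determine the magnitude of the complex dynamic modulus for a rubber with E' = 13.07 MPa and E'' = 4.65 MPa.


|E*| = sqrt(E'^2 + E''^2)
= sqrt(13.07^2 + 4.65^2)
= sqrt(170.8249 + 21.6225)
= 13.873 MPa

13.873 MPa


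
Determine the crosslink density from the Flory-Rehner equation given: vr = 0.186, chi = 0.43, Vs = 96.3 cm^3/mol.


ln(1 - vr) = ln(1 - 0.186) = -0.2058
Numerator = -((-0.2058) + 0.186 + 0.43 * 0.186^2) = 0.0049
Denominator = 96.3 * (0.186^(1/3) - 0.186/2) = 46.0147
nu = 0.0049 / 46.0147 = 1.0689e-04 mol/cm^3

1.0689e-04 mol/cm^3


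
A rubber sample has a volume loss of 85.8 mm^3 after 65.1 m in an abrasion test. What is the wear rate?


Rate = volume_loss / distance
= 85.8 / 65.1
= 1.318 mm^3/m

1.318 mm^3/m


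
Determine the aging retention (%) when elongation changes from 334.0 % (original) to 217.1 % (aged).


Retention = aged / original * 100
= 217.1 / 334.0 * 100
= 65.0%

65.0%


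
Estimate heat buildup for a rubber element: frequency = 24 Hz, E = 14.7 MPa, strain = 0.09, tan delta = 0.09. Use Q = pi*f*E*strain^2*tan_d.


Q = pi * f * E * strain^2 * tan_d
= pi * 24 * 14.7 * 0.09^2 * 0.09
= pi * 24 * 14.7 * 0.0081 * 0.09
= 0.8080

Q = 0.8080


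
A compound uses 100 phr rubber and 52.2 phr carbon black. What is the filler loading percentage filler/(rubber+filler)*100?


Filler % = filler / (rubber + filler) * 100
= 52.2 / (100 + 52.2) * 100
= 52.2 / 152.2 * 100
= 34.3%

34.3%


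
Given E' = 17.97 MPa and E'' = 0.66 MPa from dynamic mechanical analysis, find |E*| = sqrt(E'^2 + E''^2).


|E*| = sqrt(E'^2 + E''^2)
= sqrt(17.97^2 + 0.66^2)
= sqrt(322.9209 + 0.4356)
= 17.982 MPa

17.982 MPa


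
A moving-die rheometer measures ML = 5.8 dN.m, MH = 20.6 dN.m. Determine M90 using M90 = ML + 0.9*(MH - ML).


M90 = ML + 0.9 * (MH - ML)
M90 = 5.8 + 0.9 * (20.6 - 5.8)
M90 = 5.8 + 0.9 * 14.8
M90 = 19.12 dN.m

19.12 dN.m


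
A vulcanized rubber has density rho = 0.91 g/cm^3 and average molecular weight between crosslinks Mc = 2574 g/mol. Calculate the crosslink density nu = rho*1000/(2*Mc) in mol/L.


nu = rho * 1000 / (2 * Mc)
nu = 0.91 * 1000 / (2 * 2574)
nu = 910.0 / 5148
nu = 0.1768 mol/L

0.1768 mol/L


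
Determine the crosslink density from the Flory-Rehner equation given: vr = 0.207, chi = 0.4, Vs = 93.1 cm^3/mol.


ln(1 - vr) = ln(1 - 0.207) = -0.2319
Numerator = -((-0.2319) + 0.207 + 0.4 * 0.207^2) = 0.0078
Denominator = 93.1 * (0.207^(1/3) - 0.207/2) = 45.4373
nu = 0.0078 / 45.4373 = 1.7150e-04 mol/cm^3

1.7150e-04 mol/cm^3


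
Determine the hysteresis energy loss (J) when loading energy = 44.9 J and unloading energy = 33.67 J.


Hysteresis loss = loading - unloading
= 44.9 - 33.67
= 11.23 J

11.23 J


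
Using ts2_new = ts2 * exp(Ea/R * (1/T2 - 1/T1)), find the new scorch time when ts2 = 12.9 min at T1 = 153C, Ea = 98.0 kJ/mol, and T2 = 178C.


Convert temperatures: T1 = 153 + 273.15 = 426.15 K, T2 = 178 + 273.15 = 451.15 K
ts2_new = 12.9 * exp(98000 / 8.314 * (1/451.15 - 1/426.15))
1/T2 - 1/T1 = -1.3003e-04
ts2_new = 2.79 min

2.79 min


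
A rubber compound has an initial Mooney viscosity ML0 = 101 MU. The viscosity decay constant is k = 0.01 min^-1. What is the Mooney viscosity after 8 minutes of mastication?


ML = ML0 * exp(-k * t)
ML = 101 * exp(-0.01 * 8)
ML = 101 * 0.9231
ML = 93.23 MU

93.23 MU


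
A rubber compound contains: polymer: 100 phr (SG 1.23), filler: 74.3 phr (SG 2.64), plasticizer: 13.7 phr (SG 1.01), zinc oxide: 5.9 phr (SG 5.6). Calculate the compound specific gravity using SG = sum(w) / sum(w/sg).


Sum of weights = 193.9
Volume contributions:
  polymer: 100/1.23 = 81.3008
  filler: 74.3/2.64 = 28.1439
  plasticizer: 13.7/1.01 = 13.5644
  zinc oxide: 5.9/5.6 = 1.0536
Sum of volumes = 124.0627
SG = 193.9 / 124.0627 = 1.563

SG = 1.563


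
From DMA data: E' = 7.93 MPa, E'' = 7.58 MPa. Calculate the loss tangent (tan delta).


tan delta = E'' / E'
= 7.58 / 7.93
= 0.9559

tan delta = 0.9559


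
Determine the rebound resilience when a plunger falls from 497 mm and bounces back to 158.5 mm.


Resilience = h_rebound / h_drop * 100
= 158.5 / 497 * 100
= 31.9%

31.9%


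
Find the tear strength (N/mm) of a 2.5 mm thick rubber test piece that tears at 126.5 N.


Tear strength = force / thickness
= 126.5 / 2.5
= 50.6 N/mm

50.6 N/mm


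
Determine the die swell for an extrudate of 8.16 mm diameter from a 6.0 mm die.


Die swell ratio = D_extrudate / D_die
= 8.16 / 6.0
= 1.36

Die swell = 1.36


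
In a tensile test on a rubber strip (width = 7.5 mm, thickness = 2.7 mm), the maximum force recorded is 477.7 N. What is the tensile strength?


Area = width * thickness = 7.5 * 2.7 = 20.25 mm^2
TS = force / area = 477.7 / 20.25 = 23.59 MPa

23.59 MPa


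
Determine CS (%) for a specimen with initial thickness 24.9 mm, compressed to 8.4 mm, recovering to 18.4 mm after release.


CS = (t0 - recovered) / (t0 - ts) * 100
= (24.9 - 18.4) / (24.9 - 8.4) * 100
= 6.5 / 16.5 * 100
= 39.4%

39.4%


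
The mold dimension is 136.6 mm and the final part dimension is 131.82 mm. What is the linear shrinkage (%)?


Shrinkage = (mold - part) / mold * 100
= (136.6 - 131.82) / 136.6 * 100
= 4.78 / 136.6 * 100
= 3.5%

3.5%


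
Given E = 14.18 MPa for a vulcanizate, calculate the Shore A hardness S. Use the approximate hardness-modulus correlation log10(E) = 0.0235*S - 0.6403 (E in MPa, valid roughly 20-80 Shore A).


log10(E) = 0.0235*S - 0.6403  =>  S = (log10(E) + 0.6403) / 0.0235
log10(14.18) = 1.151676
S = (1.151676 + 0.6403) / 0.0235 = 1.791976 / 0.0235
S = 76.3

Shore A = 76.3


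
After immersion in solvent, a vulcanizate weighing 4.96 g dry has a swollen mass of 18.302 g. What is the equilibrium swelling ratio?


Q = W_swollen / W_dry
Q = 18.302 / 4.96
Q = 3.69

Q = 3.69


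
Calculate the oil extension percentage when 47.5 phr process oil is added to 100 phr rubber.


Oil % = oil / (100 + oil) * 100
= 47.5 / (100 + 47.5) * 100
= 47.5 / 147.5 * 100
= 32.2%

32.2%


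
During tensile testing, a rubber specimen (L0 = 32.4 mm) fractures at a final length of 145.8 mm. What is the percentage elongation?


Elongation = (Lf - L0) / L0 * 100
= (145.8 - 32.4) / 32.4 * 100
= 113.4 / 32.4 * 100
= 350.0%

350.0%


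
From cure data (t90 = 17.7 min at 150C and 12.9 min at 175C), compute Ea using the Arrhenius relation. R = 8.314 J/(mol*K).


T1 = 423.15 K, T2 = 448.15 K
1/T1 - 1/T2 = 1.3183e-04
ln(t1/t2) = ln(17.7/12.9) = 0.3163
Ea = 8.314 * 0.3163 / 1.3183e-04 = 19949.7841 J/mol
Ea = 19.95 kJ/mol

19.95 kJ/mol


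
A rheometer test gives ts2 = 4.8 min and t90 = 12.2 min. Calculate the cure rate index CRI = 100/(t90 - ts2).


CRI = 100 / (t90 - ts2)
= 100 / (12.2 - 4.8)
= 100 / 7.4
= 13.51 min^-1

13.51 min^-1


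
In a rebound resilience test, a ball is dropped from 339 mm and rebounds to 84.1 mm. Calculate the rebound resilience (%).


Resilience = h_rebound / h_drop * 100
= 84.1 / 339 * 100
= 24.8%

24.8%


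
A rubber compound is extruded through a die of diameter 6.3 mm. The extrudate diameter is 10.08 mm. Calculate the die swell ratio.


Die swell ratio = D_extrudate / D_die
= 10.08 / 6.3
= 1.6

Die swell = 1.6


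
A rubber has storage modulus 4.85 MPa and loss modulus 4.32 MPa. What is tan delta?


tan delta = E'' / E'
= 4.32 / 4.85
= 0.8907

tan delta = 0.8907


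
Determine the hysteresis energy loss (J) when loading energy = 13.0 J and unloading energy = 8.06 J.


Hysteresis loss = loading - unloading
= 13.0 - 8.06
= 4.94 J

4.94 J


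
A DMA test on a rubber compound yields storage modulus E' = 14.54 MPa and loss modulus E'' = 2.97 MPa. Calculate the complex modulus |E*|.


|E*| = sqrt(E'^2 + E''^2)
= sqrt(14.54^2 + 2.97^2)
= sqrt(211.4116 + 8.8209)
= 14.84 MPa

14.84 MPa


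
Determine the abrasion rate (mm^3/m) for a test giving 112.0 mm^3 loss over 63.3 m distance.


Rate = volume_loss / distance
= 112.0 / 63.3
= 1.769 mm^3/m

1.769 mm^3/m


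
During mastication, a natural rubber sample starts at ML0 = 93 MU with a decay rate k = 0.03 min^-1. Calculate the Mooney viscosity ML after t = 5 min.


ML = ML0 * exp(-k * t)
ML = 93 * exp(-0.03 * 5)
ML = 93 * 0.8607
ML = 80.05 MU

80.05 MU


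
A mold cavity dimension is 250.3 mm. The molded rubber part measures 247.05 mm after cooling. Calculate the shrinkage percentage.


Shrinkage = (mold - part) / mold * 100
= (250.3 - 247.05) / 250.3 * 100
= 3.25 / 250.3 * 100
= 1.3%

1.3%


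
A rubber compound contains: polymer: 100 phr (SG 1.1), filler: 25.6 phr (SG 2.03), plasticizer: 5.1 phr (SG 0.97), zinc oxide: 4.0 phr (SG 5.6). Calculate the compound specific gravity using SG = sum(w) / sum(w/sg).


Sum of weights = 134.7
Volume contributions:
  polymer: 100/1.1 = 90.9091
  filler: 25.6/2.03 = 12.6108
  plasticizer: 5.1/0.97 = 5.2577
  zinc oxide: 4.0/5.6 = 0.7143
Sum of volumes = 109.4919
SG = 134.7 / 109.4919 = 1.23

SG = 1.23


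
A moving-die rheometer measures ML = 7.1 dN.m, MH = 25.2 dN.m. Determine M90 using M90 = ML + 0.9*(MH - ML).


M90 = ML + 0.9 * (MH - ML)
M90 = 7.1 + 0.9 * (25.2 - 7.1)
M90 = 7.1 + 0.9 * 18.1
M90 = 23.39 dN.m

23.39 dN.m


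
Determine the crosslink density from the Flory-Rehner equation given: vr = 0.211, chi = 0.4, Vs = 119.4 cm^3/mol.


ln(1 - vr) = ln(1 - 0.211) = -0.2370
Numerator = -((-0.2370) + 0.211 + 0.4 * 0.211^2) = 0.0082
Denominator = 119.4 * (0.211^(1/3) - 0.211/2) = 58.4862
nu = 0.0082 / 58.4862 = 1.3987e-04 mol/cm^3

1.3987e-04 mol/cm^3


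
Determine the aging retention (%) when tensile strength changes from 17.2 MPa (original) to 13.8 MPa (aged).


Retention = aged / original * 100
= 13.8 / 17.2 * 100
= 80.2%

80.2%


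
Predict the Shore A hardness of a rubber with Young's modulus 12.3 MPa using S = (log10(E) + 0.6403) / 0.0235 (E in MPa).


log10(E) = 0.0235*S - 0.6403  =>  S = (log10(E) + 0.6403) / 0.0235
log10(12.3) = 1.089905
S = (1.089905 + 0.6403) / 0.0235 = 1.730205 / 0.0235
S = 73.6

Shore A = 73.6


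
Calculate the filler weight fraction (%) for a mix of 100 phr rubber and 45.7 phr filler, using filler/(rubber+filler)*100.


Filler % = filler / (rubber + filler) * 100
= 45.7 / (100 + 45.7) * 100
= 45.7 / 145.7 * 100
= 31.37%

31.37%


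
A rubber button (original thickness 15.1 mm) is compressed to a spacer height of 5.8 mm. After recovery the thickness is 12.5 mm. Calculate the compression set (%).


CS = (t0 - recovered) / (t0 - ts) * 100
= (15.1 - 12.5) / (15.1 - 5.8) * 100
= 2.6 / 9.3 * 100
= 28.0%

28.0%


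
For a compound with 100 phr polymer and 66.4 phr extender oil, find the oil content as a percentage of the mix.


Oil % = oil / (100 + oil) * 100
= 66.4 / (100 + 66.4) * 100
= 66.4 / 166.4 * 100
= 39.9%

39.9%


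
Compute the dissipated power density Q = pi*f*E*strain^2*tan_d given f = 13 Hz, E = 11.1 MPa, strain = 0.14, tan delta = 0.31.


Q = pi * f * E * strain^2 * tan_d
= pi * 13 * 11.1 * 0.14^2 * 0.31
= pi * 13 * 11.1 * 0.0196 * 0.31
= 2.7544

Q = 2.7544


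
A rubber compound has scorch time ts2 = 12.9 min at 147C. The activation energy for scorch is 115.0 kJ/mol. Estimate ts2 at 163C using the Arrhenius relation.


Convert temperatures: T1 = 147 + 273.15 = 420.15 K, T2 = 163 + 273.15 = 436.15 K
ts2_new = 12.9 * exp(115000 / 8.314 * (1/436.15 - 1/420.15))
1/T2 - 1/T1 = -8.7313e-05
ts2_new = 3.86 min

3.86 min


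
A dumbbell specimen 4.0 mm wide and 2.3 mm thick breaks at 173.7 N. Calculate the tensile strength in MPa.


Area = width * thickness = 4.0 * 2.3 = 9.2 mm^2
TS = force / area = 173.7 / 9.2 = 18.88 MPa

18.88 MPa


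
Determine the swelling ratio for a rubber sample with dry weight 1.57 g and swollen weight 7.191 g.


Q = W_swollen / W_dry
Q = 7.191 / 1.57
Q = 4.58

Q = 4.58


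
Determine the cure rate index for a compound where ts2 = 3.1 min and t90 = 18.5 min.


CRI = 100 / (t90 - ts2)
= 100 / (18.5 - 3.1)
= 100 / 15.4
= 6.49 min^-1

6.49 min^-1


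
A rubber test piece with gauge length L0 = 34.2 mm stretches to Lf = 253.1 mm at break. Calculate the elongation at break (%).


Elongation = (Lf - L0) / L0 * 100
= (253.1 - 34.2) / 34.2 * 100
= 218.9 / 34.2 * 100
= 640.1%

640.1%


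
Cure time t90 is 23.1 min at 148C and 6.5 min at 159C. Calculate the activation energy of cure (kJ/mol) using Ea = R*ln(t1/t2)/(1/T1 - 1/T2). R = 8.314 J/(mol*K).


T1 = 421.15 K, T2 = 432.15 K
1/T1 - 1/T2 = 6.0440e-05
ln(t1/t2) = ln(23.1/6.5) = 1.2680
Ea = 8.314 * 1.2680 / 6.0440e-05 = 174428.8578 J/mol
Ea = 174.43 kJ/mol

174.43 kJ/mol


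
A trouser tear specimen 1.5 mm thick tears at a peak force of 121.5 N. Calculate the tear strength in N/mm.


Tear strength = force / thickness
= 121.5 / 1.5
= 81.0 N/mm

81.0 N/mm


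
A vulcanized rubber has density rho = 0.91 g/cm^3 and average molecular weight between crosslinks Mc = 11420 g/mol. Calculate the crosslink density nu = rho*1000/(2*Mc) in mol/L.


nu = rho * 1000 / (2 * Mc)
nu = 0.91 * 1000 / (2 * 11420)
nu = 910.0 / 22840
nu = 0.0398 mol/L

0.0398 mol/L


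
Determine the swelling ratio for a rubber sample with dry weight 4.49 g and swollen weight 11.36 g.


Q = W_swollen / W_dry
Q = 11.36 / 4.49
Q = 2.53

Q = 2.53


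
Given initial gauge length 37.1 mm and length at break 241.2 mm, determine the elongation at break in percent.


Elongation = (Lf - L0) / L0 * 100
= (241.2 - 37.1) / 37.1 * 100
= 204.1 / 37.1 * 100
= 550.1%

550.1%


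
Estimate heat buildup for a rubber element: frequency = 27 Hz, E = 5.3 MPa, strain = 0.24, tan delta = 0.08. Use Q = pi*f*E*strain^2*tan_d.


Q = pi * f * E * strain^2 * tan_d
= pi * 27 * 5.3 * 0.24^2 * 0.08
= pi * 27 * 5.3 * 0.0576 * 0.08
= 2.0716

Q = 2.0716


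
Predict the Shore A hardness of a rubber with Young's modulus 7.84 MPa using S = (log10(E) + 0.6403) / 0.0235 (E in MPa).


log10(E) = 0.0235*S - 0.6403  =>  S = (log10(E) + 0.6403) / 0.0235
log10(7.84) = 0.894316
S = (0.894316 + 0.6403) / 0.0235 = 1.534616 / 0.0235
S = 65.3

Shore A = 65.3


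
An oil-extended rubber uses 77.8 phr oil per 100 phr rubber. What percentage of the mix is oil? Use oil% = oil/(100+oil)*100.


Oil % = oil / (100 + oil) * 100
= 77.8 / (100 + 77.8) * 100
= 77.8 / 177.8 * 100
= 43.76%

43.76%


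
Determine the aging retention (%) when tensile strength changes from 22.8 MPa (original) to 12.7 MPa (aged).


Retention = aged / original * 100
= 12.7 / 22.8 * 100
= 55.7%

55.7%


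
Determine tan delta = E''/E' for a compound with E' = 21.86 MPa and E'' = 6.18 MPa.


tan delta = E'' / E'
= 6.18 / 21.86
= 0.2827

tan delta = 0.2827


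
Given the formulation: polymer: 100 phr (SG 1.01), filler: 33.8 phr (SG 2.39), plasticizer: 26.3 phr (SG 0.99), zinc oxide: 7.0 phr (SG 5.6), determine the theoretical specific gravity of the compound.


Sum of weights = 167.1
Volume contributions:
  polymer: 100/1.01 = 99.0099
  filler: 33.8/2.39 = 14.1423
  plasticizer: 26.3/0.99 = 26.5657
  zinc oxide: 7.0/5.6 = 1.2500
Sum of volumes = 140.9678
SG = 167.1 / 140.9678 = 1.185

SG = 1.185


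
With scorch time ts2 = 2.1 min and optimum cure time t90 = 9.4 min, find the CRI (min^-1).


CRI = 100 / (t90 - ts2)
= 100 / (9.4 - 2.1)
= 100 / 7.3
= 13.7 min^-1

13.7 min^-1


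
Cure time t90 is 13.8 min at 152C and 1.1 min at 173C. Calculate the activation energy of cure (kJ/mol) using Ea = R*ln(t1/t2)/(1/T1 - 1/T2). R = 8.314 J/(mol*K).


T1 = 425.15 K, T2 = 446.15 K
1/T1 - 1/T2 = 1.1071e-04
ln(t1/t2) = ln(13.8/1.1) = 2.5294
Ea = 8.314 * 2.5294 / 1.1071e-04 = 189943.3878 J/mol
Ea = 189.94 kJ/mol

189.94 kJ/mol


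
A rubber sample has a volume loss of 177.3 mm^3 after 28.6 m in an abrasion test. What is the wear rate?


Rate = volume_loss / distance
= 177.3 / 28.6
= 6.199 mm^3/m

6.199 mm^3/m


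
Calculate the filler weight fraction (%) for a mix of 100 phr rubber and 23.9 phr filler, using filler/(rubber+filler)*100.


Filler % = filler / (rubber + filler) * 100
= 23.9 / (100 + 23.9) * 100
= 23.9 / 123.9 * 100
= 19.29%

19.29%


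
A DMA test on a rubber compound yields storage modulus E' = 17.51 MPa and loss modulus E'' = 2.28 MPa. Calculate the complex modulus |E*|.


|E*| = sqrt(E'^2 + E''^2)
= sqrt(17.51^2 + 2.28^2)
= sqrt(306.6001 + 5.1984)
= 17.658 MPa

17.658 MPa


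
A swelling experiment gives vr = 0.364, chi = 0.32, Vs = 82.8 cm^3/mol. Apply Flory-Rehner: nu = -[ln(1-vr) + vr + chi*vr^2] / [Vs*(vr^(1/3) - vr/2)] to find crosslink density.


ln(1 - vr) = ln(1 - 0.364) = -0.4526
Numerator = -((-0.4526) + 0.364 + 0.32 * 0.364^2) = 0.0462
Denominator = 82.8 * (0.364^(1/3) - 0.364/2) = 44.0499
nu = 0.0462 / 44.0499 = 0.0010 mol/cm^3

0.0010 mol/cm^3


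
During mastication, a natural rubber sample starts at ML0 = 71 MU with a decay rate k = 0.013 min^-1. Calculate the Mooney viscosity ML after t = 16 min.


ML = ML0 * exp(-k * t)
ML = 71 * exp(-0.013 * 16)
ML = 71 * 0.8122
ML = 57.67 MU

57.67 MU


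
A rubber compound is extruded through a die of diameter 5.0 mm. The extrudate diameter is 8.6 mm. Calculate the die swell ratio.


Die swell ratio = D_extrudate / D_die
= 8.6 / 5.0
= 1.72

Die swell = 1.72


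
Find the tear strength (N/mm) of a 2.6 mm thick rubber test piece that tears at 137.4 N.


Tear strength = force / thickness
= 137.4 / 2.6
= 52.85 N/mm

52.85 N/mm


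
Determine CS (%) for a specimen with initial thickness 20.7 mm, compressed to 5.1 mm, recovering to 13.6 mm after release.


CS = (t0 - recovered) / (t0 - ts) * 100
= (20.7 - 13.6) / (20.7 - 5.1) * 100
= 7.1 / 15.6 * 100
= 45.5%

45.5%


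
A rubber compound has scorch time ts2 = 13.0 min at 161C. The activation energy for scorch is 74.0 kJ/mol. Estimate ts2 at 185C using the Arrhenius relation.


Convert temperatures: T1 = 161 + 273.15 = 434.15 K, T2 = 185 + 273.15 = 458.15 K
ts2_new = 13.0 * exp(74000 / 8.314 * (1/458.15 - 1/434.15))
1/T2 - 1/T1 = -1.2066e-04
ts2_new = 4.44 min

4.44 min


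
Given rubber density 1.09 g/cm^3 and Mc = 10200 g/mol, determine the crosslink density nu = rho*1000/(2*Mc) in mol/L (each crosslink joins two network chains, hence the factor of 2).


nu = rho * 1000 / (2 * Mc)
nu = 1.09 * 1000 / (2 * 10200)
nu = 1090.0 / 20400
nu = 0.0534 mol/L

0.0534 mol/L


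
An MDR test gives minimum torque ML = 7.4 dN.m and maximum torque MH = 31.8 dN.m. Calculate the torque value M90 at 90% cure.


M90 = ML + 0.9 * (MH - ML)
M90 = 7.4 + 0.9 * (31.8 - 7.4)
M90 = 7.4 + 0.9 * 24.4
M90 = 29.36 dN.m

29.36 dN.m


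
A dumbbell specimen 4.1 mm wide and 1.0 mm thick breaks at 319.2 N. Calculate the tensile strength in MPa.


Area = width * thickness = 4.1 * 1.0 = 4.1 mm^2
TS = force / area = 319.2 / 4.1 = 77.85 MPa

77.85 MPa


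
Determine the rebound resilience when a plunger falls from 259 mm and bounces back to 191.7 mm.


Resilience = h_rebound / h_drop * 100
= 191.7 / 259 * 100
= 74.0%

74.0%


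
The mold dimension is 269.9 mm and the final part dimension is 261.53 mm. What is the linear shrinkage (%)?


Shrinkage = (mold - part) / mold * 100
= (269.9 - 261.53) / 269.9 * 100
= 8.37 / 269.9 * 100
= 3.1%

3.1%


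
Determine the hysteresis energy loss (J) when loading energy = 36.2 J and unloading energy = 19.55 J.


Hysteresis loss = loading - unloading
= 36.2 - 19.55
= 16.65 J

16.65 J


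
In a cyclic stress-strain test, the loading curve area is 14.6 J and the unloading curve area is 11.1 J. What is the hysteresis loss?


Hysteresis loss = loading - unloading
= 14.6 - 11.1
= 3.5 J

3.5 J


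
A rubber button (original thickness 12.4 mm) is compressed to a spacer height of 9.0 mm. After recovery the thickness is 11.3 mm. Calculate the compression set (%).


CS = (t0 - recovered) / (t0 - ts) * 100
= (12.4 - 11.3) / (12.4 - 9.0) * 100
= 1.1 / 3.4 * 100
= 32.4%

32.4%


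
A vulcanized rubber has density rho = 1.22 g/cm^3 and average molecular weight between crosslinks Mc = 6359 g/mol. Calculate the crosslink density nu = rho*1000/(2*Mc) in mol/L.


nu = rho * 1000 / (2 * Mc)
nu = 1.22 * 1000 / (2 * 6359)
nu = 1220.0 / 12718
nu = 0.0959 mol/L

0.0959 mol/L


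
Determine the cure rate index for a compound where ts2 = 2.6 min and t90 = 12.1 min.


CRI = 100 / (t90 - ts2)
= 100 / (12.1 - 2.6)
= 100 / 9.5
= 10.53 min^-1

10.53 min^-1


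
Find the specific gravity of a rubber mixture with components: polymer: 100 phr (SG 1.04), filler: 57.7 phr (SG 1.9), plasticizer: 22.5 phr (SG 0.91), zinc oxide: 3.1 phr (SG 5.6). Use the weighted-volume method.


Sum of weights = 183.3
Volume contributions:
  polymer: 100/1.04 = 96.1538
  filler: 57.7/1.9 = 30.3684
  plasticizer: 22.5/0.91 = 24.7253
  zinc oxide: 3.1/5.6 = 0.5536
Sum of volumes = 151.8011
SG = 183.3 / 151.8011 = 1.208

SG = 1.208


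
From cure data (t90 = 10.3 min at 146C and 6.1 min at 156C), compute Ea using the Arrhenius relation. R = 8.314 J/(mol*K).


T1 = 419.15 K, T2 = 429.15 K
1/T1 - 1/T2 = 5.5593e-05
ln(t1/t2) = ln(10.3/6.1) = 0.5239
Ea = 8.314 * 0.5239 / 5.5593e-05 = 78342.9289 J/mol
Ea = 78.34 kJ/mol

78.34 kJ/mol


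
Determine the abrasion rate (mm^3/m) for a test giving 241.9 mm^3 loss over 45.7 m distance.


Rate = volume_loss / distance
= 241.9 / 45.7
= 5.293 mm^3/m

5.293 mm^3/m


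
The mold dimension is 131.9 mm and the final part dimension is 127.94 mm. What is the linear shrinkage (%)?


Shrinkage = (mold - part) / mold * 100
= (131.9 - 127.94) / 131.9 * 100
= 3.96 / 131.9 * 100
= 3.0%

3.0%


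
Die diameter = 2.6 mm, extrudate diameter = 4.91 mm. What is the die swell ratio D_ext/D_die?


Die swell ratio = D_extrudate / D_die
= 4.91 / 2.6
= 1.888

Die swell = 1.888


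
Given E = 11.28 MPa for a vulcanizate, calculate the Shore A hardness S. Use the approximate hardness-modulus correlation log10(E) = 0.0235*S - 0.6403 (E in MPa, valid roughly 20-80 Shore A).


log10(E) = 0.0235*S - 0.6403  =>  S = (log10(E) + 0.6403) / 0.0235
log10(11.28) = 1.052309
S = (1.052309 + 0.6403) / 0.0235 = 1.692609 / 0.0235
S = 72.0

Shore A = 72.0


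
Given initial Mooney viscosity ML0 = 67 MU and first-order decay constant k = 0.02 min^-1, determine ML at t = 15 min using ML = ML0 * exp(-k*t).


ML = ML0 * exp(-k * t)
ML = 67 * exp(-0.02 * 15)
ML = 67 * 0.7408
ML = 49.63 MU

49.63 MU


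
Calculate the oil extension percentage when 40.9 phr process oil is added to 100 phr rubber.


Oil % = oil / (100 + oil) * 100
= 40.9 / (100 + 40.9) * 100
= 40.9 / 140.9 * 100
= 29.03%

29.03%


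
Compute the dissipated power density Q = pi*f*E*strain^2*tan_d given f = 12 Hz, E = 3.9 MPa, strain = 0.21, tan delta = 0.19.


Q = pi * f * E * strain^2 * tan_d
= pi * 12 * 3.9 * 0.21^2 * 0.19
= pi * 12 * 3.9 * 0.0441 * 0.19
= 1.2319

Q = 1.2319


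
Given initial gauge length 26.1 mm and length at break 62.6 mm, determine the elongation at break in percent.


Elongation = (Lf - L0) / L0 * 100
= (62.6 - 26.1) / 26.1 * 100
= 36.5 / 26.1 * 100
= 139.8%

139.8%


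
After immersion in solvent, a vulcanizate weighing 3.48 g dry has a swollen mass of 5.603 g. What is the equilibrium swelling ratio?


Q = W_swollen / W_dry
Q = 5.603 / 3.48
Q = 1.61

Q = 1.61


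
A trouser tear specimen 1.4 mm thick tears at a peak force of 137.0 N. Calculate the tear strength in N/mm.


Tear strength = force / thickness
= 137.0 / 1.4
= 97.86 N/mm

97.86 N/mm


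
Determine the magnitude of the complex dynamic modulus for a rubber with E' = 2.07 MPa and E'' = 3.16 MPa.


|E*| = sqrt(E'^2 + E''^2)
= sqrt(2.07^2 + 3.16^2)
= sqrt(4.2849 + 9.9856)
= 3.778 MPa

3.778 MPa


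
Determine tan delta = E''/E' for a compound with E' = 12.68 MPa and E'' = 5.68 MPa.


tan delta = E'' / E'
= 5.68 / 12.68
= 0.4479

tan delta = 0.4479


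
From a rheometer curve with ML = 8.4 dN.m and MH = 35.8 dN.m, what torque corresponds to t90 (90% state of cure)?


M90 = ML + 0.9 * (MH - ML)
M90 = 8.4 + 0.9 * (35.8 - 8.4)
M90 = 8.4 + 0.9 * 27.4
M90 = 33.06 dN.m

33.06 dN.m


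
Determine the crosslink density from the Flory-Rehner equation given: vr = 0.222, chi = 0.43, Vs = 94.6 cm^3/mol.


ln(1 - vr) = ln(1 - 0.222) = -0.2510
Numerator = -((-0.2510) + 0.222 + 0.43 * 0.222^2) = 0.0078
Denominator = 94.6 * (0.222^(1/3) - 0.222/2) = 46.7802
nu = 0.0078 / 46.7802 = 1.6752e-04 mol/cm^3

1.6752e-04 mol/cm^3


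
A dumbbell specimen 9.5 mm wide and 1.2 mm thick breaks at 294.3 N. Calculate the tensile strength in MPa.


Area = width * thickness = 9.5 * 1.2 = 11.4 mm^2
TS = force / area = 294.3 / 11.4 = 25.82 MPa

25.82 MPa


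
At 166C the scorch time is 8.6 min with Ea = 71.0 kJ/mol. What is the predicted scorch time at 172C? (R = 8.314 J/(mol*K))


Convert temperatures: T1 = 166 + 273.15 = 439.15 K, T2 = 172 + 273.15 = 445.15 K
ts2_new = 8.6 * exp(71000 / 8.314 * (1/445.15 - 1/439.15))
1/T2 - 1/T1 = -3.0692e-05
ts2_new = 6.62 min

6.62 min


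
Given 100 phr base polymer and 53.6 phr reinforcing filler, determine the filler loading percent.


Filler % = filler / (rubber + filler) * 100
= 53.6 / (100 + 53.6) * 100
= 53.6 / 153.6 * 100
= 34.9%

34.9%


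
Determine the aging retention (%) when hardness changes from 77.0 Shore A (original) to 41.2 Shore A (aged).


Retention = aged / original * 100
= 41.2 / 77.0 * 100
= 53.5%

53.5%


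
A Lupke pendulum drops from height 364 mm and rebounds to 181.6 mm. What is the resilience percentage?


Resilience = h_rebound / h_drop * 100
= 181.6 / 364 * 100
= 49.9%

49.9%


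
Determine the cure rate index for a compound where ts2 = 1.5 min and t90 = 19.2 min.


CRI = 100 / (t90 - ts2)
= 100 / (19.2 - 1.5)
= 100 / 17.7
= 5.65 min^-1

5.65 min^-1


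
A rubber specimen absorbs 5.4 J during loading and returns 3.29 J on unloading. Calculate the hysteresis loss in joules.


Hysteresis loss = loading - unloading
= 5.4 - 3.29
= 2.11 J

2.11 J


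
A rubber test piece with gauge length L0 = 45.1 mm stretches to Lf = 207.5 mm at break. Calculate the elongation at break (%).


Elongation = (Lf - L0) / L0 * 100
= (207.5 - 45.1) / 45.1 * 100
= 162.4 / 45.1 * 100
= 360.1%

360.1%


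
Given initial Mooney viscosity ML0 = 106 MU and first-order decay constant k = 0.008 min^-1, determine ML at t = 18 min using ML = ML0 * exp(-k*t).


ML = ML0 * exp(-k * t)
ML = 106 * exp(-0.008 * 18)
ML = 106 * 0.8659
ML = 91.78 MU

91.78 MU


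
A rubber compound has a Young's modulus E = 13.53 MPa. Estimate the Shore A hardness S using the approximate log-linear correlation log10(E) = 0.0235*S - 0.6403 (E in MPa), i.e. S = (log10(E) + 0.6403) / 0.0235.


log10(E) = 0.0235*S - 0.6403  =>  S = (log10(E) + 0.6403) / 0.0235
log10(13.53) = 1.131298
S = (1.131298 + 0.6403) / 0.0235 = 1.771598 / 0.0235
S = 75.4

Shore A = 75.4


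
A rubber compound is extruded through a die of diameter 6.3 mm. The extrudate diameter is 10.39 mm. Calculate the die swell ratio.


Die swell ratio = D_extrudate / D_die
= 10.39 / 6.3
= 1.649

Die swell = 1.649


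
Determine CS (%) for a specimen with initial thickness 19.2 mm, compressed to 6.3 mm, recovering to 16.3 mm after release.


CS = (t0 - recovered) / (t0 - ts) * 100
= (19.2 - 16.3) / (19.2 - 6.3) * 100
= 2.9 / 12.9 * 100
= 22.5%

22.5%


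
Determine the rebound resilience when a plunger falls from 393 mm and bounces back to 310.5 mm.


Resilience = h_rebound / h_drop * 100
= 310.5 / 393 * 100
= 79.0%

79.0%


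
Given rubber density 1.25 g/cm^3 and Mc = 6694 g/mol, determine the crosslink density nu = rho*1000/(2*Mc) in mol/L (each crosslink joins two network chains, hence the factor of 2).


nu = rho * 1000 / (2 * Mc)
nu = 1.25 * 1000 / (2 * 6694)
nu = 1250.0 / 13388
nu = 0.0934 mol/L

0.0934 mol/L


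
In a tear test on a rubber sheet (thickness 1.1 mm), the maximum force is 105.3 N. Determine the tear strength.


Tear strength = force / thickness
= 105.3 / 1.1
= 95.73 N/mm

95.73 N/mm


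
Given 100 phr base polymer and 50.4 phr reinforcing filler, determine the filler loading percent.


Filler % = filler / (rubber + filler) * 100
= 50.4 / (100 + 50.4) * 100
= 50.4 / 150.4 * 100
= 33.51%

33.51%


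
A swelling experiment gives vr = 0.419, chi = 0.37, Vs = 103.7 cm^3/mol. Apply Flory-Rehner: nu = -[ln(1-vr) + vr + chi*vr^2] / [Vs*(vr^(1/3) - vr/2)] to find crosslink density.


ln(1 - vr) = ln(1 - 0.419) = -0.5430
Numerator = -((-0.5430) + 0.419 + 0.37 * 0.419^2) = 0.0590
Denominator = 103.7 * (0.419^(1/3) - 0.419/2) = 55.8728
nu = 0.0590 / 55.8728 = 0.0011 mol/cm^3

0.0011 mol/cm^3


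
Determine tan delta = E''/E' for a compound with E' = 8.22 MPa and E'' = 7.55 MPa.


tan delta = E'' / E'
= 7.55 / 8.22
= 0.9185

tan delta = 0.9185


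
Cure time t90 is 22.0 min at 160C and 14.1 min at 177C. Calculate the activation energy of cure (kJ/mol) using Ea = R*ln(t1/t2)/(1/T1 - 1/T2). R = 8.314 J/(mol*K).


T1 = 433.15 K, T2 = 450.15 K
1/T1 - 1/T2 = 8.7187e-05
ln(t1/t2) = ln(22.0/14.1) = 0.4449
Ea = 8.314 * 0.4449 / 8.7187e-05 = 42421.6448 J/mol
Ea = 42.42 kJ/mol

42.42 kJ/mol


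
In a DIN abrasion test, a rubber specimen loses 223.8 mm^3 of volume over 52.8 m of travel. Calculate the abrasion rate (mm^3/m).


Rate = volume_loss / distance
= 223.8 / 52.8
= 4.239 mm^3/m

4.239 mm^3/m


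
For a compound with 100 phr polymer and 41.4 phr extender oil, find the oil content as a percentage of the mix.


Oil % = oil / (100 + oil) * 100
= 41.4 / (100 + 41.4) * 100
= 41.4 / 141.4 * 100
= 29.28%

29.28%


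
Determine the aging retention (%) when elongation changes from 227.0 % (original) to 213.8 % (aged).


Retention = aged / original * 100
= 213.8 / 227.0 * 100
= 94.2%

94.2%


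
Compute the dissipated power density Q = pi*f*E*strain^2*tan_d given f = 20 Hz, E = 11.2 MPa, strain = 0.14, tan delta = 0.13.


Q = pi * f * E * strain^2 * tan_d
= pi * 20 * 11.2 * 0.14^2 * 0.13
= pi * 20 * 11.2 * 0.0196 * 0.13
= 1.7931

Q = 1.7931


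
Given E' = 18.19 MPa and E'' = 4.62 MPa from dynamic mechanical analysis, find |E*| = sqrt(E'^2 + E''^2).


|E*| = sqrt(E'^2 + E''^2)
= sqrt(18.19^2 + 4.62^2)
= sqrt(330.8761 + 21.3444)
= 18.768 MPa

18.768 MPa


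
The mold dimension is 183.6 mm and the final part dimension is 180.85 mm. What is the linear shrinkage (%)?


Shrinkage = (mold - part) / mold * 100
= (183.6 - 180.85) / 183.6 * 100
= 2.75 / 183.6 * 100
= 1.5%

1.5%


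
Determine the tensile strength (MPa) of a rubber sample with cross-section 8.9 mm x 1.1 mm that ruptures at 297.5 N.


Area = width * thickness = 8.9 * 1.1 = 9.79 mm^2
TS = force / area = 297.5 / 9.79 = 30.39 MPa

30.39 MPa


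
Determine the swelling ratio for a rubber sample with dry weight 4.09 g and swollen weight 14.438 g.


Q = W_swollen / W_dry
Q = 14.438 / 4.09
Q = 3.53

Q = 3.53


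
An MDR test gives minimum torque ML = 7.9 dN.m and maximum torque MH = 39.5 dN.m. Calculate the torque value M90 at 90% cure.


M90 = ML + 0.9 * (MH - ML)
M90 = 7.9 + 0.9 * (39.5 - 7.9)
M90 = 7.9 + 0.9 * 31.6
M90 = 36.34 dN.m

36.34 dN.m


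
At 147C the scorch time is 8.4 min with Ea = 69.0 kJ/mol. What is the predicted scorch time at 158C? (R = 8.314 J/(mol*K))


Convert temperatures: T1 = 147 + 273.15 = 420.15 K, T2 = 158 + 273.15 = 431.15 K
ts2_new = 8.4 * exp(69000 / 8.314 * (1/431.15 - 1/420.15))
1/T2 - 1/T1 = -6.0724e-05
ts2_new = 5.07 min

5.07 min


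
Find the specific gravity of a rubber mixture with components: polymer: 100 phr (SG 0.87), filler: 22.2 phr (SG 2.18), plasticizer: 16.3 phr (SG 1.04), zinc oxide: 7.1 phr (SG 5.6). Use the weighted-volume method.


Sum of weights = 145.6
Volume contributions:
  polymer: 100/0.87 = 114.9425
  filler: 22.2/2.18 = 10.1835
  plasticizer: 16.3/1.04 = 15.6731
  zinc oxide: 7.1/5.6 = 1.2679
Sum of volumes = 142.0669
SG = 145.6 / 142.0669 = 1.025

SG = 1.025


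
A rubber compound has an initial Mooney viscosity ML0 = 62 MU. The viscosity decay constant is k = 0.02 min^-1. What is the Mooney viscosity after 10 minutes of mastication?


ML = ML0 * exp(-k * t)
ML = 62 * exp(-0.02 * 10)
ML = 62 * 0.8187
ML = 50.76 MU

50.76 MU


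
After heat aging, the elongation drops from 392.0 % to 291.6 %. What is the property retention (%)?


Retention = aged / original * 100
= 291.6 / 392.0 * 100
= 74.4%

74.4%


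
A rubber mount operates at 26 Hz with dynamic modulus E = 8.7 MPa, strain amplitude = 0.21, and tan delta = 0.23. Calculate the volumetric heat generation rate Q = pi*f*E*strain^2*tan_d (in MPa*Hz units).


Q = pi * f * E * strain^2 * tan_d
= pi * 26 * 8.7 * 0.21^2 * 0.23
= pi * 26 * 8.7 * 0.0441 * 0.23
= 7.2079

Q = 7.2079


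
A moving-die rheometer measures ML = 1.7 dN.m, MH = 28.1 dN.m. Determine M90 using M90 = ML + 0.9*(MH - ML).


M90 = ML + 0.9 * (MH - ML)
M90 = 1.7 + 0.9 * (28.1 - 1.7)
M90 = 1.7 + 0.9 * 26.4
M90 = 25.46 dN.m

25.46 dN.m


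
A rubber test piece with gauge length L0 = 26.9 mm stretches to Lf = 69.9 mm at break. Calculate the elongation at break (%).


Elongation = (Lf - L0) / L0 * 100
= (69.9 - 26.9) / 26.9 * 100
= 43.0 / 26.9 * 100
= 159.9%

159.9%


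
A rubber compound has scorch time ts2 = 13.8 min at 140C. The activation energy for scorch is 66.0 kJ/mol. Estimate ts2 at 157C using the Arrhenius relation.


Convert temperatures: T1 = 140 + 273.15 = 413.15 K, T2 = 157 + 273.15 = 430.15 K
ts2_new = 13.8 * exp(66000 / 8.314 * (1/430.15 - 1/413.15))
1/T2 - 1/T1 = -9.5658e-05
ts2_new = 6.46 min

6.46 min


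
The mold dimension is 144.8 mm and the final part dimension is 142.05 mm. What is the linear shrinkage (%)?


Shrinkage = (mold - part) / mold * 100
= (144.8 - 142.05) / 144.8 * 100
= 2.75 / 144.8 * 100
= 1.9%

1.9%


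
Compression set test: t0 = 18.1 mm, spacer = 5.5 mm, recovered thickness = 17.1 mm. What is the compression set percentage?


CS = (t0 - recovered) / (t0 - ts) * 100
= (18.1 - 17.1) / (18.1 - 5.5) * 100
= 1.0 / 12.6 * 100
= 7.9%

7.9%


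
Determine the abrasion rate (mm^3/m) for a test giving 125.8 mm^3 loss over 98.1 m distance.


Rate = volume_loss / distance
= 125.8 / 98.1
= 1.282 mm^3/m

1.282 mm^3/m


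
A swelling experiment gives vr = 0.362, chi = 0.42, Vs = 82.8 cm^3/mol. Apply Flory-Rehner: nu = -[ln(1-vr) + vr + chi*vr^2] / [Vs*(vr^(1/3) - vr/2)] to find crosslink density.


ln(1 - vr) = ln(1 - 0.362) = -0.4494
Numerator = -((-0.4494) + 0.362 + 0.42 * 0.362^2) = 0.0324
Denominator = 82.8 * (0.362^(1/3) - 0.362/2) = 44.0242
nu = 0.0324 / 44.0242 = 7.3547e-04 mol/cm^3

7.3547e-04 mol/cm^3


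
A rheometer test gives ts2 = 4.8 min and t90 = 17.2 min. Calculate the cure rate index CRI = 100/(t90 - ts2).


CRI = 100 / (t90 - ts2)
= 100 / (17.2 - 4.8)
= 100 / 12.4
= 8.06 min^-1

8.06 min^-1


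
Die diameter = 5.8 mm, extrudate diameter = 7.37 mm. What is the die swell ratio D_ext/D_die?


Die swell ratio = D_extrudate / D_die
= 7.37 / 5.8
= 1.271

Die swell = 1.271


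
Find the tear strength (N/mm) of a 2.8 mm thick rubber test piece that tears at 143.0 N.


Tear strength = force / thickness
= 143.0 / 2.8
= 51.07 N/mm

51.07 N/mm


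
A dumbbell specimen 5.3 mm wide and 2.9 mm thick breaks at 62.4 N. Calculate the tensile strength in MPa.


Area = width * thickness = 5.3 * 2.9 = 15.37 mm^2
TS = force / area = 62.4 / 15.37 = 4.06 MPa

4.06 MPa
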